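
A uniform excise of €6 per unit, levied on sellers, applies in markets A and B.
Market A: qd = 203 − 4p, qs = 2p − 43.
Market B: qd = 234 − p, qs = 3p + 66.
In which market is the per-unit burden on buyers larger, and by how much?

Market B, by €2.5.

Market A: pre-tax p* = €41, q* = 39; post-tax q = 31; per-unit burden on buyers = €2.
Market B: pre-tax p* = €42, q* = 192; post-tax q = 187.5; per-unit burden on buyers = €4.5.
Difference: €2 vs €4.5 → market B is larger by €2.5.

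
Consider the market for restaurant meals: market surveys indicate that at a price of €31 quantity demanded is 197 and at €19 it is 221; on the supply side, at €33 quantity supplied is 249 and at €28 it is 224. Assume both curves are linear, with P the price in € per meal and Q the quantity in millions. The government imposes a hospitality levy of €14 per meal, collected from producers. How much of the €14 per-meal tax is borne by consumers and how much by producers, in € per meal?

Consumers bear €10 per meal; producers bear €4 per meal.

Demand slope: (221 − 197)/(19 − 31) = -2, so Qd = 259 − 2P.
Supply slope: (224 − 249)/(28 − 33) = 5, so Qs = 5P + 84.
Before the tax: set 259 − 2P = 5P + 84 → P* = €25, Q* = 209.
With the tax collected from producers, supply shifts: Qs = 5(P − 14) + 84.
Solving gives Q = 189 with consumers paying €35 and producers receiving €21 (the €14 wedge).
Burden on consumers: €10; on producers: €4. (They sum to €14.)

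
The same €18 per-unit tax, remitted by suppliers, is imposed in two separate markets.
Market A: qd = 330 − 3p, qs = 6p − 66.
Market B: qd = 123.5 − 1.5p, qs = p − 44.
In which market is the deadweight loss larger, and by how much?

Market A, by €226.8.

Market A: pre-tax p* = €44, q* = 198; post-tax q = 162; deadweight loss = €324.
Market B: pre-tax p* = €67, q* = 23; post-tax q = 12.2; deadweight loss = €97.2.
Difference: €324 vs €97.2 → market A is larger by €226.8.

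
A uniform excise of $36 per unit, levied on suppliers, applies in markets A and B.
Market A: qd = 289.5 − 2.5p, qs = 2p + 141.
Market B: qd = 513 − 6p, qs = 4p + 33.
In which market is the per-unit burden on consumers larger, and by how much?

Market A: pre-tax p* = $33, q* = 207; post-tax q = 167; per-unit burden on consumers = $16.
Market B: pre-tax p* = $48, q* = 225; post-tax q = 138.6; per-unit burden on consumers = $14.4.
Difference: $16 vs $14.4 → market A is larger by $1.6.

Market A, by $1.6.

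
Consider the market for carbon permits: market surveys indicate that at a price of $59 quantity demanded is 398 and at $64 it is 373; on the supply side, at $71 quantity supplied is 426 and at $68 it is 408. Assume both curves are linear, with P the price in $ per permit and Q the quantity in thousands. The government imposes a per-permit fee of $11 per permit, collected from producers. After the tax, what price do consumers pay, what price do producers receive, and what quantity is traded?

Consumers pay $69; producers receive $58; quantity = 348.

Demand slope: (373 − 398)/(64 − 59) = -5, so Qd = 693 − 5P.
Supply slope: (408 − 426)/(68 − 71) = 6, so Qs = 6P.
Without the tax, 693 − 5P = 6P gives 11P = 693, so P* = $63 and Q* = 378.
With the tax collected from producers, supply shifts: Qs = 6(P − 11).
New equilibrium: consumers pay $69, producers receive $58, Q = 348. (Wedge: Pb − Ps = 11.)
The less price-elastic side of the market bears the larger share of a per-unit tax.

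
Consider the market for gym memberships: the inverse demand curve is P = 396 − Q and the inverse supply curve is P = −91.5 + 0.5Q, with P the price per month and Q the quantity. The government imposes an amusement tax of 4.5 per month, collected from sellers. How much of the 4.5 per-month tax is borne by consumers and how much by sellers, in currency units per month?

Consumers bear 3 per month; sellers bear 1.5 per month.

Rewrite in direct form: Qd = 396 − P and Qs = 2P + 183.
Before the tax: set 396 − P = 2P + 183 → P* = 71, Q* = 325.
With the tax collected from sellers, supply shifts: Qs = 2(P − 4.5) + 183.
Solving gives Q = 322 with consumers paying 74 and sellers receiving 69.5 (the 4.5 wedge).
Burden on consumers: 3; on sellers: 1.5. (They sum to 4.5.)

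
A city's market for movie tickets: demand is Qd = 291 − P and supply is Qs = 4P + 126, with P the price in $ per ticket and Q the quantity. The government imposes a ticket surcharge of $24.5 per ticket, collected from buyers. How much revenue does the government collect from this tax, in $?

Before the tax: set 291 − P = 4P + 126 → P* = $33, Q* = 258.
With the tax collected from buyers, demand (in seller-price terms) shifts: Qd = 291 − (P + 24.5).
New equilibrium: buyers pay $52.6, sellers receive $28.1, Q = 238.4. (Wedge: Pb − Ps = 24.5.)
Revenue = t · Q = 24.5 · 238.4 = $5840.8.

Tax revenue = $5840.8.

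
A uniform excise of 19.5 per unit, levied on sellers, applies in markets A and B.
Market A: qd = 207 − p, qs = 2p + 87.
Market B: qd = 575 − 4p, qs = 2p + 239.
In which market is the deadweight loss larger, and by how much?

Market B, by 126.75.

Market A: pre-tax p* = 40, q* = 167; post-tax q = 154; deadweight loss = 126.75.
Market B: pre-tax p* = 56, q* = 351; post-tax q = 325; deadweight loss = 253.5.
Difference: 126.75 vs 253.5 → market B is larger by 126.75.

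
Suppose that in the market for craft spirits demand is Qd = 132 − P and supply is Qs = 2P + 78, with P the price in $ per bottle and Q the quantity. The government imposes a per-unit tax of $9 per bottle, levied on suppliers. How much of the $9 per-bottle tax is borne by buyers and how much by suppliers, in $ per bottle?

Before the tax: set 132 − P = 2P + 78 → P* = $18, Q* = 114.
With the tax collected from suppliers, supply shifts: Qs = 2(P − 9) + 78.
Solving gives Q = 108 with buyers paying $24 and suppliers receiving $15 (the $9 wedge).
Burden on buyers: $6; on suppliers: $3. (They sum to $9.)
The less price-elastic side of the market bears the larger share of a per-unit tax.

Buyers bear $6 per bottle; suppliers bear $3 per bottle.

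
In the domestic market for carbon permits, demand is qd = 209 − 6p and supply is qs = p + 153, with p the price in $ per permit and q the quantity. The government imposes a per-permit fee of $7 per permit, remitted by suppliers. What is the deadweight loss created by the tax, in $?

Without the tax, 209 − 6p = p + 153 gives 7p = 56, so p* = $8 and q* = 161.
With the tax collected from suppliers, supply shifts: qs = (p − 7) + 153.
Solving gives q = 155 with consumers paying $9 and suppliers receiving $2 (the $7 wedge).
Quantity falls by |ΔQ| = |161 − 155| = 6.
DWL = ½ · t · |ΔQ| = ½ · 7 · 6 = $21.

Deadweight loss = $21.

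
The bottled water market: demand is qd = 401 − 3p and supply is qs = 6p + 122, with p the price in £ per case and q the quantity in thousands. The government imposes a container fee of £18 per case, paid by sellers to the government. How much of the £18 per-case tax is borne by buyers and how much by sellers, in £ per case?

Buyers bear £12 per case; sellers bear £6 per case.

Before the tax: set 401 − 3p = 6p + 122 → p* = £31, q* = 308.
With the tax collected from sellers, supply shifts: qs = 6(p − 18) + 122.
Solving gives q = 272 with buyers paying £43 and sellers receiving £25 (the £18 wedge).
Burden on buyers: £12; on sellers: £6. (They sum to £18.)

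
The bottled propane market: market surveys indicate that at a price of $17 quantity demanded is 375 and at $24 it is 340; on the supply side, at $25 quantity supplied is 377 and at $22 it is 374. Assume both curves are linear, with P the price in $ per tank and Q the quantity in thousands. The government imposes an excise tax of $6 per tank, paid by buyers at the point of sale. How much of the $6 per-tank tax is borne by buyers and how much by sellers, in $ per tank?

Demand slope: (340 − 375)/(24 − 17) = -5, so Qd = 460 − 5P.
Supply slope: (374 − 377)/(22 − 25) = 1, so Qs = P + 352.
Without the tax, 460 − 5P = P + 352 gives 6P = 108, so P* = $18 and Q* = 370.
With the tax collected from buyers, demand (in seller-price terms) shifts: Qd = 460 − 5(P + 6).
Solving gives Q = 365 with buyers paying $19 and sellers receiving $13 (the $6 wedge).
Burden on buyers: $1; on sellers: $5. (They sum to $6.)

Buyers bear $1 per tank; sellers bear $5 per tank.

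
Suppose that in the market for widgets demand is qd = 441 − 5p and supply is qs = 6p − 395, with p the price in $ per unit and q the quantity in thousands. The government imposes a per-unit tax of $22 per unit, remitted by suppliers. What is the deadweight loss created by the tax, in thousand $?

Deadweight loss = $660 thousand.

Before the tax: set 441 − 5p = 6p − 395 → p* = $76, q* = 61.
With the tax collected from suppliers, supply shifts: qs = 6(p − 22) − 395.
Solving gives q = 1 with buyers paying $88 and suppliers receiving $66 (the $22 wedge).
Quantity falls by |ΔQ| = |61 − 1| = 60.
DWL = ½ · t · |ΔQ| = ½ · 22 · 60 = $660.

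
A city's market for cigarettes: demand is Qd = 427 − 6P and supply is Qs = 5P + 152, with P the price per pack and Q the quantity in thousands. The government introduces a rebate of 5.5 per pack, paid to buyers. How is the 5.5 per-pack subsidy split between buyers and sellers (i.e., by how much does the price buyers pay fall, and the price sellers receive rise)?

Buyers gain 2.5 per pack; sellers gain 3 per pack.

Before the subsidy: set 427 − 6P = 5P + 152 → P* = 25, Q* = 277.
With a per-unit subsidy paid to buyers, each effectively pays P − 5.5, so demand becomes Qd = 427 − 6(P − 5.5).
New equilibrium: buyers pay 22.5, sellers receive 28, Q = 292. (Wedge: Pb − Ps = −5.5.)
Gain to buyers: 2.5; to sellers: 3. (They sum to 5.5.)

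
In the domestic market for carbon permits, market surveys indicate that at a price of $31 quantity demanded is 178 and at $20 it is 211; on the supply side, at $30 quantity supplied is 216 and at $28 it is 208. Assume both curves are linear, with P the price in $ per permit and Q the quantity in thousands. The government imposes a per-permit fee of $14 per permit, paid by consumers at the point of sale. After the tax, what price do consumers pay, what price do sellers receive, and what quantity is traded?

Consumers pay $33; sellers receive $19; quantity = 172.

Demand slope: (211 − 178)/(20 − 31) = -3, so Qd = 271 − 3P.
Supply slope: (208 − 216)/(28 − 30) = 4, so Qs = 4P + 96.
Without the tax, 271 − 3P = 4P + 96 gives 7P = 175, so P* = $25 and Q* = 196.
With the tax collected from consumers, demand (in seller-price terms) shifts: Qd = 271 − 3(P + 14).
Solving gives Q = 172 with consumers paying $33 and sellers receiving $19 (the $14 wedge).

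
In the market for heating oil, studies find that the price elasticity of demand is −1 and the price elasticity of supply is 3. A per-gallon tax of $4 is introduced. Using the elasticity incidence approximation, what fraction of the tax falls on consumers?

Incidence ratio: consumers' share ≈ εs / (εs + |εd|) = 3 / (3 + 1) = 0.75.
Supply is the more elastic side, so consumers bear the larger share.

Consumers' share ≈ 0.75.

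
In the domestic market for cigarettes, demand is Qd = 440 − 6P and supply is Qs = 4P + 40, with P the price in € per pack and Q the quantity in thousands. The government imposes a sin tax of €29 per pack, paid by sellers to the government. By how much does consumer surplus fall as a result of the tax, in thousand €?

Consumer surplus falls by €1916.32 thousand.

Before the tax: set 440 − 6P = 4P + 40 → P* = €40, Q* = 200.
With the tax collected from sellers, supply shifts: Qs = 4(P − 29) + 40.
Solving gives Q = 130.4 with buyers paying €51.6 and sellers receiving €22.6 (the €29 wedge).
ΔCS is the trapezoid between Q = 130.4 and Q = 200 of height €11.6: ½ · (200 + 130.4) · 11.6 = €1916.32.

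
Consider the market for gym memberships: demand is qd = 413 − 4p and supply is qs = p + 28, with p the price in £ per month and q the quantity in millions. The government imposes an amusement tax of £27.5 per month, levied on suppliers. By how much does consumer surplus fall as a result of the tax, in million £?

Before the tax: set 413 − 4p = p + 28 → p* = £77, q* = 105.
With the tax collected from suppliers, supply shifts: qs = (p − 27.5) + 28.
New equilibrium: buyers pay £82.5, suppliers receive £55, q = 83. (Wedge: pb − ps = 27.5.)
ΔCS is the trapezoid between Q = 83 and Q = 105 of height £5.5: ½ · (105 + 83) · 5.5 = £517.

Consumer surplus falls by £517 million.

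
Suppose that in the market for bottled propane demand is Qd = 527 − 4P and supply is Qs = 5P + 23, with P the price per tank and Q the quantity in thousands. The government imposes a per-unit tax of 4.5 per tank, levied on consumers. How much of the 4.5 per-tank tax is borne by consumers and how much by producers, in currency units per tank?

Consumers bear 2.5 per tank; producers bear 2 per tank.

Without the tax, 527 − 4P = 5P + 23 gives 9P = 504, so P* = 56 and Q* = 303.
With the tax collected from consumers, demand (in seller-price terms) shifts: Qd = 527 − 4(P + 4.5).
New equilibrium: consumers pay 58.5, producers receive 54, Q = 293. (Wedge: Pb − Ps = 4.5.)
Burden on consumers: 2.5; on producers: 2. (They sum to 4.5.)
The less price-elastic side of the market bears the larger share of a per-unit tax.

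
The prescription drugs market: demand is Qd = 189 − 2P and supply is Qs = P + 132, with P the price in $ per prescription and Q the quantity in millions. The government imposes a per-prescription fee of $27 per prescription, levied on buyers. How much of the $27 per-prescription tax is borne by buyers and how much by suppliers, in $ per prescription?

Buyers bear $9 per prescription; suppliers bear $18 per prescription.

Before the tax: set 189 − 2P = P + 132 → P* = $19, Q* = 151.
With the tax collected from buyers, demand (in seller-price terms) shifts: Qd = 189 − 2(P + 27).
New equilibrium: buyers pay $28, suppliers receive $1, Q = 133. (Wedge: Pb − Ps = 27.)
Burden on buyers: $9; on suppliers: $18. (They sum to $27.)
The less price-elastic side of the market bears the larger share of a per-unit tax.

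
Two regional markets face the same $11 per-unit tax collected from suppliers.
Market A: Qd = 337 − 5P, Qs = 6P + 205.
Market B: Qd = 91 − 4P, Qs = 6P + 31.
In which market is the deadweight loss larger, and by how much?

Market A, by $19.8.

Market A: pre-tax P* = $12, Q* = 277; post-tax Q = 247; deadweight loss = $165.
Market B: pre-tax P* = $6, Q* = 67; post-tax Q = 40.6; deadweight loss = $145.2.
Difference: $165 vs $145.2 → market A is larger by $19.8.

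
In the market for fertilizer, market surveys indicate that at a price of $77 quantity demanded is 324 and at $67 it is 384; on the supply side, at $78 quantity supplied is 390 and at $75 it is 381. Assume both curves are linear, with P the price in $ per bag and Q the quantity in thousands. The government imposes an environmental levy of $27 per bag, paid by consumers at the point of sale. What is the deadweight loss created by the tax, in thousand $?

Deadweight loss = $729 thousand.

Demand slope: (384 − 324)/(67 − 77) = -6, so Qd = 786 − 6P.
Supply slope: (381 − 390)/(75 − 78) = 3, so Qs = 3P + 156.
Without the tax, 786 − 6P = 3P + 156 gives 9P = 630, so P* = $70 and Q* = 366.
With the tax collected from consumers, demand (in seller-price terms) shifts: Qd = 786 − 6(P + 27).
Solving gives Q = 312 with consumers paying $79 and producers receiving $52 (the $27 wedge).
Quantity falls by |ΔQ| = |366 − 312| = 54.
DWL = ½ · t · |ΔQ| = ½ · 27 · 54 = $729.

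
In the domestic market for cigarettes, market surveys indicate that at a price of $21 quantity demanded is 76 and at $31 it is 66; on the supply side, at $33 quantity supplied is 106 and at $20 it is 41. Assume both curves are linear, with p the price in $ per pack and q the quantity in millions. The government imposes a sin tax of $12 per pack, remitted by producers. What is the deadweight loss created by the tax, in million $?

Deadweight loss = $60 million.

Demand slope: (66 − 76)/(31 − 21) = -1, so qd = 97 − p.
Supply slope: (41 − 106)/(20 − 33) = 5, so qs = 5p − 59.
Without the tax, 97 − p = 5p − 59 gives 6p = 156, so p* = $26 and q* = 71.
With the tax collected from producers, supply shifts: qs = 5(p − 12) − 59.
New equilibrium: buyers pay $36, producers receive $24, q = 61. (Wedge: pb − ps = 12.)
Quantity falls by |ΔQ| = |71 − 61| = 10.
DWL = ½ · t · |ΔQ| = ½ · 12 · 10 = $60.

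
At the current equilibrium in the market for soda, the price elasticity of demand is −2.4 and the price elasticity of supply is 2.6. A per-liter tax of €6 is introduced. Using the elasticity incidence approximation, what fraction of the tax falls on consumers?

Incidence ratio: consumers' share ≈ εs / (εs + |εd|) = 2.6 / (2.6 + 2.4) = 0.52.
Supply is the more elastic side, so consumers bear the larger share.

Consumers' share ≈ 0.52.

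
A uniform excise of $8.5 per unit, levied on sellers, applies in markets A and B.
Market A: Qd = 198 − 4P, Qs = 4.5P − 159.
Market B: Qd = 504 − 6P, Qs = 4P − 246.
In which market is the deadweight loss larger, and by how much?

Market B, by $10.2.

Market A: pre-tax P* = $42, Q* = 30; post-tax Q = 12; deadweight loss = $76.5.
Market B: pre-tax P* = $75, Q* = 54; post-tax Q = 33.6; deadweight loss = $86.7.
Difference: $76.5 vs $86.7 → market B is larger by $10.2.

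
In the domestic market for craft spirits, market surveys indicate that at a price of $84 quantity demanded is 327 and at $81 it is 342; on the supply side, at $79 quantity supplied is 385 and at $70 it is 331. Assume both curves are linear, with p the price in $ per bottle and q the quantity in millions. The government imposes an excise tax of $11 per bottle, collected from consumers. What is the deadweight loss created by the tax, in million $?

Deadweight loss = $165 million.

Demand slope: (342 − 327)/(81 − 84) = -5, so qd = 747 − 5p.
Supply slope: (331 − 385)/(70 − 79) = 6, so qs = 6p − 89.
Without the tax, 747 − 5p = 6p − 89 gives 11p = 836, so p* = $76 and q* = 367.
With the tax collected from consumers, demand (in seller-price terms) shifts: qd = 747 − 5(p + 11).
Solving gives q = 337 with consumers paying $82 and suppliers receiving $71 (the $11 wedge).
Quantity falls by |ΔQ| = |367 − 337| = 30.
DWL = ½ · t · |ΔQ| = ½ · 11 · 30 = $165.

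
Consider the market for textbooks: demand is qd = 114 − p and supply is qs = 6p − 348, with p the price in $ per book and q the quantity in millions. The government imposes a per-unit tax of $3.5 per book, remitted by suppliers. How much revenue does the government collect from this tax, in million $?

Tax revenue = $157.5 million.

Without the tax, 114 − p = 6p − 348 gives 7p = 462, so p* = $66 and q* = 48.
With the tax collected from suppliers, supply shifts: qs = 6(p − 3.5) − 348.
New equilibrium: buyers pay $69, suppliers receive $65.5, q = 45. (Wedge: pb − ps = 3.5.)
Revenue = t · Q = 3.5 · 45 = $157.5.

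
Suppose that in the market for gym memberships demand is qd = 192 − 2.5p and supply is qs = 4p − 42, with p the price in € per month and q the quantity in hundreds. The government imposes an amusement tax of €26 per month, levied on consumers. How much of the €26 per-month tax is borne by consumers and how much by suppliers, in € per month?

Consumers bear €16 per month; suppliers bear €10 per month.

Before the tax: set 192 − 2.5p = 4p − 42 → p* = €36, q* = 102.
With the tax collected from consumers, demand (in seller-price terms) shifts: qd = 192 − 2.5(p + 26).
Solving gives q = 62 with consumers paying €52 and suppliers receiving €26 (the €26 wedge).
Burden on consumers: €16; on suppliers: €10. (They sum to €26.)
The less price-elastic side of the market bears the larger share of a per-unit tax.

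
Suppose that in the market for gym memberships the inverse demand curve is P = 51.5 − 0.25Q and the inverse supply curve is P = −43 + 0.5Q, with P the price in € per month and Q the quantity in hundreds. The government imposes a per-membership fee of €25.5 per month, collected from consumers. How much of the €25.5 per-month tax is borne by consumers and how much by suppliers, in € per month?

Inverting to Q(P) form: Qd = 206 − 4P; Qs = 2P + 86.
Before the tax: set 206 − 4P = 2P + 86 → P* = €20, Q* = 126.
With the tax collected from consumers, demand (in seller-price terms) shifts: Qd = 206 − 4(P + 25.5).
New equilibrium: consumers pay €28.5, suppliers receive €3, Q = 92. (Wedge: Pb − Ps = 25.5.)
Burden on consumers: €8.5; on suppliers: €17. (They sum to €25.5.)

Consumers bear €8.5 per month; suppliers bear €17 per month.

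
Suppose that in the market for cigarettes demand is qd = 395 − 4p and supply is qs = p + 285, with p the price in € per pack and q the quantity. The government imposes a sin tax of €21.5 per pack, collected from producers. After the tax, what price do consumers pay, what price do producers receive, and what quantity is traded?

Without the tax, 395 − 4p = p + 285 gives 5p = 110, so p* = €22 and q* = 307.
With the tax collected from producers, supply shifts: qs = (p − 21.5) + 285.
New equilibrium: consumers pay €26.3, producers receive €4.8, q = 289.8. (Wedge: pb − ps = 21.5.)
The less price-elastic side of the market bears the larger share of a per-unit tax.

Consumers pay €26.3; producers receive €4.8; quantity = 289.8.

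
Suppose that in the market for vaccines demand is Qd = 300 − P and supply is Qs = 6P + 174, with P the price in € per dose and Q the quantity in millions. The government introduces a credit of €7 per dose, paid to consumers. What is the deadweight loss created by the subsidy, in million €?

Without the subsidy, 300 − P = 6P + 174 gives 7P = 126, so P* = €18 and Q* = 282.
With a per-unit subsidy paid to consumers, each effectively pays P − 7, so demand becomes Qd = 300 − (P − 7).
New equilibrium: consumers pay €12, suppliers receive €19, Q = 288. (Wedge: Pb − Ps = −7.)
Quantity rises by |ΔQ| = |282 − 288| = 6.
DWL = ½ · t · |ΔQ| = ½ · 7 · 6 = €21.

Deadweight loss = €21 million.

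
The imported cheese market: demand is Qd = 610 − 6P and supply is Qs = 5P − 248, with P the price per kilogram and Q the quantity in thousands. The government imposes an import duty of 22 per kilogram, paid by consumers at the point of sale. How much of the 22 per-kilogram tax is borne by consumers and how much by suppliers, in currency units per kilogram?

Without the tax, 610 − 6P = 5P − 248 gives 11P = 858, so P* = 78 and Q* = 142.
With the tax collected from consumers, demand (in seller-price terms) shifts: Qd = 610 − 6(P + 22).
New equilibrium: consumers pay 88, suppliers receive 66, Q = 82. (Wedge: Pb − Ps = 22.)
Burden on consumers: 10; on suppliers: 12. (They sum to 22.)
The less price-elastic side of the market bears the larger share of a per-unit tax.

Consumers bear 10 per kilogram; suppliers bear 12 per kilogram.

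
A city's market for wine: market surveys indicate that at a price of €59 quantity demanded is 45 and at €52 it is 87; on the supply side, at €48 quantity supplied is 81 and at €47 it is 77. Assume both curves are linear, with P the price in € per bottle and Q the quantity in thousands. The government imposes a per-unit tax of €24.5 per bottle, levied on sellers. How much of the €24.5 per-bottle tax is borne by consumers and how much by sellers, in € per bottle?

Consumers bear €9.8 per bottle; sellers bear €14.7 per bottle.

Demand slope: (87 − 45)/(52 − 59) = -6, so Qd = 399 − 6P.
Supply slope: (77 − 81)/(47 − 48) = 4, so Qs = 4P − 111.
Without the tax, 399 − 6P = 4P − 111 gives 10P = 510, so P* = €51 and Q* = 93.
With the tax collected from sellers, supply shifts: Qs = 4(P − 24.5) − 111.
New equilibrium: consumers pay €60.8, sellers receive €36.3, Q = 34.2. (Wedge: Pb − Ps = 24.5.)
Burden on consumers: €9.8; on sellers: €14.7. (They sum to €24.5.)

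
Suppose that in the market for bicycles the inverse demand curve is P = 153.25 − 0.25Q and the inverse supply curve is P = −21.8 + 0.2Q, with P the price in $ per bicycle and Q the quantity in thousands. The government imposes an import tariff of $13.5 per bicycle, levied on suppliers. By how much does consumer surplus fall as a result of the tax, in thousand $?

Consumer surplus falls by $2805 thousand.

Inverting to Q(P) form: Qd = 613 − 4P; Qs = 5P + 109.
Without the tax, 613 − 4P = 5P + 109 gives 9P = 504, so P* = $56 and Q* = 389.
With the tax collected from suppliers, supply shifts: Qs = 5(P − 13.5) + 109.
New equilibrium: buyers pay $63.5, suppliers receive $50, Q = 359. (Wedge: Pb − Ps = 13.5.)
ΔCS is the trapezoid between Q = 359 and Q = 389 of height $7.5: ½ · (389 + 359) · 7.5 = $2805.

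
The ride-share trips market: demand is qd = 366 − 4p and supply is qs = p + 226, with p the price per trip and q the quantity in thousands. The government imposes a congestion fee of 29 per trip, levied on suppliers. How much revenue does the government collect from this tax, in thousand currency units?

Without the tax, 366 − 4p = p + 226 gives 5p = 140, so p* = 28 and q* = 254.
With the tax collected from suppliers, supply shifts: qs = (p − 29) + 226.
Solving gives q = 230.8 with buyers paying 33.8 and suppliers receiving 4.8 (the 29 wedge).
Revenue = t · Q = 29 · 230.8 = 6693.2.

Tax revenue = 6693.2 thousand.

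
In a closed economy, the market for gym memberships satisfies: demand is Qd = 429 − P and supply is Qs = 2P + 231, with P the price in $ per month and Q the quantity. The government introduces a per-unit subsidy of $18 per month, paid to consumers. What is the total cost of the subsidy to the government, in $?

Before the subsidy: set 429 − P = 2P + 231 → P* = $66, Q* = 363.
With a per-unit subsidy paid to consumers, each effectively pays P − 18, so demand becomes Qd = 429 − (P − 18).
Solving gives Q = 375 with consumers paying $54 and producers receiving $72 (the $18 wedge).
Outlay = t · Q = 18 · 375 = $6750.

Government outlay = $6750.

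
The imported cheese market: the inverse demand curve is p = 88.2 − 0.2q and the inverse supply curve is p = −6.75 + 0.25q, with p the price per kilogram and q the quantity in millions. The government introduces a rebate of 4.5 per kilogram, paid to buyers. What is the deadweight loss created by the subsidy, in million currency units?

Deadweight loss = 22.5 million.

Inverting to q(p) form: qd = 441 − 5p; qs = 4p + 27.
Before the subsidy: set 441 − 5p = 4p + 27 → p* = 46, q* = 211.
With a per-unit subsidy paid to buyers, each effectively pays p − 4.5, so demand becomes qd = 441 − 5(p − 4.5).
Solving gives q = 221 with buyers paying 44 and producers receiving 48.5 (the 4.5 wedge).
Quantity rises by |ΔQ| = |211 − 221| = 10.
DWL = ½ · t · |ΔQ| = ½ · 4.5 · 10 = 22.5.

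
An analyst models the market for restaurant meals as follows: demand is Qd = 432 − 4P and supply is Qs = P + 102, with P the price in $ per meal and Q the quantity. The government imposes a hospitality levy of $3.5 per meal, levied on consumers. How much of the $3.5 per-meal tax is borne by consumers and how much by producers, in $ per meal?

Consumers bear $0.7 per meal; producers bear $2.8 per meal.

Without the tax, 432 − 4P = P + 102 gives 5P = 330, so P* = $66 and Q* = 168.
With the tax collected from consumers, demand (in seller-price terms) shifts: Qd = 432 − 4(P + 3.5).
New equilibrium: consumers pay $66.7, producers receive $63.2, Q = 165.2. (Wedge: Pb − Ps = 3.5.)
Burden on consumers: $0.7; on producers: $2.8. (They sum to $3.5.)
The less price-elastic side of the market bears the larger share of a per-unit tax.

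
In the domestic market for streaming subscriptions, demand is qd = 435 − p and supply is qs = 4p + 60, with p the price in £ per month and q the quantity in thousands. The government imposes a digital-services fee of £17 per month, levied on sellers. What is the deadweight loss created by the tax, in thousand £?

Before the tax: set 435 − p = 4p + 60 → p* = £75, q* = 360.
With the tax collected from sellers, supply shifts: qs = 4(p − 17) + 60.
Solving gives q = 346.4 with buyers paying £88.6 and sellers receiving £71.6 (the £17 wedge).
Quantity falls by |ΔQ| = |360 − 346.4| = 13.6.
DWL = ½ · t · |ΔQ| = ½ · 17 · 13.6 = £115.6.

Deadweight loss = £115.6 thousand.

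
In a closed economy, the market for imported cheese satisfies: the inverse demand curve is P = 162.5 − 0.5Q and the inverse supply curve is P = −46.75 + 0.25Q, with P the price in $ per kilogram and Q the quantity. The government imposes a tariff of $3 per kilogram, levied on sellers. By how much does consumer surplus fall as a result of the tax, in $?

Inverting to Q(P) form: Qd = 325 − 2P; Qs = 4P + 187.
Without the tax, 325 − 2P = 4P + 187 gives 6P = 138, so P* = $23 and Q* = 279.
With the tax collected from sellers, supply shifts: Qs = 4(P − 3) + 187.
New equilibrium: buyers pay $25, sellers receive $22, Q = 275. (Wedge: Pb − Ps = 3.)
ΔCS is the trapezoid between Q = 275 and Q = 279 of height $2: ½ · (279 + 275) · 2 = $554.

Consumer surplus falls by $554.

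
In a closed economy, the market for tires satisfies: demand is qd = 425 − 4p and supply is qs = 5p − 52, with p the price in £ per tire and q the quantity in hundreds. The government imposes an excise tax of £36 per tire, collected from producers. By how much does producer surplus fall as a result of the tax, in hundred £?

Producer surplus falls by £2768 hundred.

Before the tax: set 425 − 4p = 5p − 52 → p* = £53, q* = 213.
With the tax collected from producers, supply shifts: qs = 5(p − 36) − 52.
New equilibrium: buyers pay £73, producers receive £37, q = 133. (Wedge: pb − ps = 36.)
ΔPS is the trapezoid between Q = 133 and Q = 213 of height £16: ½ · (213 + 133) · 16 = £2768.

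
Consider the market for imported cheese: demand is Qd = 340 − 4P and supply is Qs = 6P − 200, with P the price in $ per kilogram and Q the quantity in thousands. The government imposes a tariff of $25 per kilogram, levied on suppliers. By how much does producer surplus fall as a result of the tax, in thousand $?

Producer surplus falls by $940 thousand.

Without the tax, 340 − 4P = 6P − 200 gives 10P = 540, so P* = $54 and Q* = 124.
With the tax collected from suppliers, supply shifts: Qs = 6(P − 25) − 200.
New equilibrium: buyers pay $69, suppliers receive $44, Q = 64. (Wedge: Pb − Ps = 25.)
ΔPS is the trapezoid between Q = 64 and Q = 124 of height $10: ½ · (124 + 64) · 10 = $940.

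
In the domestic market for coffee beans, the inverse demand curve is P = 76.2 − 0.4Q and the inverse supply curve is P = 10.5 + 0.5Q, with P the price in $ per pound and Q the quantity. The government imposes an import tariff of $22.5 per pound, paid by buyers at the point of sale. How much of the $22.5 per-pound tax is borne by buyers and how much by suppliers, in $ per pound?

Inverting to Q(P) form: Qd = 190.5 − 2.5P; Qs = 2P − 21.
Without the tax, 190.5 − 2.5P = 2P − 21 gives 4.5P = 211.5, so P* = $47 and Q* = 73.
With the tax collected from buyers, demand (in seller-price terms) shifts: Qd = 190.5 − 2.5(P + 22.5).
Solving gives Q = 48 with buyers paying $57 and suppliers receiving $34.5 (the $22.5 wedge).
Burden on buyers: $10; on suppliers: $12.5. (They sum to $22.5.)

Buyers bear $10 per pound; suppliers bear $12.5 per pound.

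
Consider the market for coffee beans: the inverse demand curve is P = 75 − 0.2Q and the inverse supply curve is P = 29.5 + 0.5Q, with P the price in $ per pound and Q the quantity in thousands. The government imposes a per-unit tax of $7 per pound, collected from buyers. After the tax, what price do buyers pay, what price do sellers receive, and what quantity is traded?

Buyers pay $64; sellers receive $57; quantity = 55.

Rewrite in direct form: Qd = 375 − 5P and Qs = 2P − 59.
Before the tax: set 375 − 5P = 2P − 59 → P* = $62, Q* = 65.
With the tax collected from buyers, demand (in seller-price terms) shifts: Qd = 375 − 5(P + 7).
Solving gives Q = 55 with buyers paying $64 and sellers receiving $57 (the $7 wedge).
The less price-elastic side of the market bears the larger share of a per-unit tax.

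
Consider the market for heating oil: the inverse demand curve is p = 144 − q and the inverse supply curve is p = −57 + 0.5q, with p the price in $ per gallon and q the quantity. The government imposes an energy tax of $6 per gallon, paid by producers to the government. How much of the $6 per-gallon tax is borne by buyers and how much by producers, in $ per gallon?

Rewrite in direct form: qd = 144 − p and qs = 2p + 114.
Before the tax: set 144 − p = 2p + 114 → p* = $10, q* = 134.
With the tax collected from producers, supply shifts: qs = 2(p − 6) + 114.
Solving gives q = 130 with buyers paying $14 and producers receiving $8 (the $6 wedge).
Burden on buyers: $4; on producers: $2. (They sum to $6.)
The less price-elastic side of the market bears the larger share of a per-unit tax.

Buyers bear $4 per gallon; producers bear $2 per gallon.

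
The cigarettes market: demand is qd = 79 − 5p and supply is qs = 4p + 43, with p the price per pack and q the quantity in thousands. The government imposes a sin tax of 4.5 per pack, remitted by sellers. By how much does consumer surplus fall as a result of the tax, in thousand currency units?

Before the tax: set 79 − 5p = 4p + 43 → p* = 4, q* = 59.
With the tax collected from sellers, supply shifts: qs = 4(p − 4.5) + 43.
Solving gives q = 49 with consumers paying 6 and sellers receiving 1.5 (the 4.5 wedge).
ΔCS is the trapezoid between Q = 49 and Q = 59 of height 2: ½ · (59 + 49) · 2 = 108.

Consumer surplus falls by 108 thousand.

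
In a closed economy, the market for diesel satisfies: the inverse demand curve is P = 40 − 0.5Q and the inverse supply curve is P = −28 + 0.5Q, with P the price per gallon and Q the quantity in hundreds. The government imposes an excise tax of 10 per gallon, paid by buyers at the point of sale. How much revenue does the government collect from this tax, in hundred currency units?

Tax revenue = 580 hundred.

Inverting to Q(P) form: Qd = 80 − 2P; Qs = 2P + 56.
Without the tax, 80 − 2P = 2P + 56 gives 4P = 24, so P* = 6 and Q* = 68.
With the tax collected from buyers, demand (in seller-price terms) shifts: Qd = 80 − 2(P + 10).
New equilibrium: buyers pay 11, suppliers receive 1, Q = 58. (Wedge: Pb − Ps = 10.)
Revenue = t · Q = 10 · 58 = 580.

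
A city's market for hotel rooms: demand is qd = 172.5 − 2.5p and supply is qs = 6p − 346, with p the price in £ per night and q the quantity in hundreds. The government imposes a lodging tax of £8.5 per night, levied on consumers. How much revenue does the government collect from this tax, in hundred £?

Before the tax: set 172.5 − 2.5p = 6p − 346 → p* = £61, q* = 20.
With the tax collected from consumers, demand (in seller-price terms) shifts: qd = 172.5 − 2.5(p + 8.5).
Solving gives q = 5 with consumers paying £67 and suppliers receiving £58.5 (the £8.5 wedge).
Revenue = t · Q = 8.5 · 5 = £42.5.

Tax revenue = £42.5 hundred.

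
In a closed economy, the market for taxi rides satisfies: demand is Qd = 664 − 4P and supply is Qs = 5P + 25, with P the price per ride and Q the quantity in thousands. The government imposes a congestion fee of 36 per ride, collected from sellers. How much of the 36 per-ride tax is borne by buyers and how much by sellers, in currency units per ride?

Before the tax: set 664 − 4P = 5P + 25 → P* = 71, Q* = 380.
With the tax collected from sellers, supply shifts: Qs = 5(P − 36) + 25.
Solving gives Q = 300 with buyers paying 91 and sellers receiving 55 (the 36 wedge).
Burden on buyers: 20; on sellers: 16. (They sum to 36.)
The less price-elastic side of the market bears the larger share of a per-unit tax.

Buyers bear 20 per ride; sellers bear 16 per ride.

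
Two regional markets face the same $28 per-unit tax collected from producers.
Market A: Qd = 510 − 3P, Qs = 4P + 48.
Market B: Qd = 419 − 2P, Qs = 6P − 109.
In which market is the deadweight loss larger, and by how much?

Market A: pre-tax P* = $66, Q* = 312; post-tax Q = 264; deadweight loss = $672.
Market B: pre-tax P* = $66, Q* = 287; post-tax Q = 245; deadweight loss = $588.
Difference: $672 vs $588 → market A is larger by $84.

Market A, by $84.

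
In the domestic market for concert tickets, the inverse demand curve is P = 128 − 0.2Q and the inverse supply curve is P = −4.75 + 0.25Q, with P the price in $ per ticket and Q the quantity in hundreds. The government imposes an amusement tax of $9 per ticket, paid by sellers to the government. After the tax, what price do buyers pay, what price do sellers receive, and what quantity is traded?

Buyers pay $73; sellers receive $64; quantity = 275.

Inverting to Q(P) form: Qd = 640 − 5P; Qs = 4P + 19.
Without the tax, 640 − 5P = 4P + 19 gives 9P = 621, so P* = $69 and Q* = 295.
With the tax collected from sellers, supply shifts: Qs = 4(P − 9) + 19.
New equilibrium: buyers pay $73, sellers receive $64, Q = 275. (Wedge: Pb − Ps = 9.)
The less price-elastic side of the market bears the larger share of a per-unit tax.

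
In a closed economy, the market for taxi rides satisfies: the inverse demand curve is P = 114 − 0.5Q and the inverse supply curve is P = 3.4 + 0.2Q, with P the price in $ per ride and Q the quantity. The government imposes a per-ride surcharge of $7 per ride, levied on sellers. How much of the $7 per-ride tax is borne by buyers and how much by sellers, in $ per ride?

Inverting to Q(P) form: Qd = 228 − 2P; Qs = 5P − 17.
Before the tax: set 228 − 2P = 5P − 17 → P* = $35, Q* = 158.
With the tax collected from sellers, supply shifts: Qs = 5(P − 7) − 17.
New equilibrium: buyers pay $40, sellers receive $33, Q = 148. (Wedge: Pb − Ps = 7.)
Burden on buyers: $5; on sellers: $2. (They sum to $7.)

Buyers bear $5 per ride; sellers bear $2 per ride.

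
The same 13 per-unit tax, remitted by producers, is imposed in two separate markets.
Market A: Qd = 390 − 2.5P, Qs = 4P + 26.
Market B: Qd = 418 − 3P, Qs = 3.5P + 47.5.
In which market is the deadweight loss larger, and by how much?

Market B, by 6.5.

Market A: pre-tax P* = 56, Q* = 250; post-tax Q = 230; deadweight loss = 130.
Market B: pre-tax P* = 57, Q* = 247; post-tax Q = 226; deadweight loss = 136.5.
Difference: 130 vs 136.5 → market B is larger by 6.5.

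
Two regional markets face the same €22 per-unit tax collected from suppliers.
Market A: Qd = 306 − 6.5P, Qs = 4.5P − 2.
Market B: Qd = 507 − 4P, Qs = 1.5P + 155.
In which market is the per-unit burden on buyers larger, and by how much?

Market A, by €3.

Market A: pre-tax P* = €28, Q* = 124; post-tax Q = 65.5; per-unit burden on buyers = €9.
Market B: pre-tax P* = €64, Q* = 251; post-tax Q = 227; per-unit burden on buyers = €6.
Difference: €9 vs €6 → market A is larger by €3.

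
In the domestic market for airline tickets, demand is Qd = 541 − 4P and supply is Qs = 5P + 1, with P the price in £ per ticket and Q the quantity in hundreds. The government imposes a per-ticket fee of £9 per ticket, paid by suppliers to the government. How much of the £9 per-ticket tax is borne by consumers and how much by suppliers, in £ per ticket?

Consumers bear £5 per ticket; suppliers bear £4 per ticket.

Before the tax: set 541 − 4P = 5P + 1 → P* = £60, Q* = 301.
With the tax collected from suppliers, supply shifts: Qs = 5(P − 9) + 1.
Solving gives Q = 281 with consumers paying £65 and suppliers receiving £56 (the £9 wedge).
Burden on consumers: £5; on suppliers: £4. (They sum to £9.)
The less price-elastic side of the market bears the larger share of a per-unit tax.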